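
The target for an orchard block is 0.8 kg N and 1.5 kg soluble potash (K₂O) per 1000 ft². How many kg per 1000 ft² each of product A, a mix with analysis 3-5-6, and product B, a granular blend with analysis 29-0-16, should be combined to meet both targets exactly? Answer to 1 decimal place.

With a, b = kg per 1000 ft² of product A and product B:
N: 0.03·a + 0.29·b = 0.8
K₂O: 0.06·a + 0.16·b = 1.5
Eliminate b: (row1) − 0.29/0.16·(row2) → -0.07875·a = -1.91875, so a = 24.3651.
Then b = (1.5 − 0.06·24.3651) / 0.16 = 0.238095.

24.4 kg product A, 0.2 kg product B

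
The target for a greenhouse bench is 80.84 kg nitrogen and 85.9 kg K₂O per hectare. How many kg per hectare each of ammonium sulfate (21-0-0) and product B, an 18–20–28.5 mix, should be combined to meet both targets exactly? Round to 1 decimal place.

Per-hectare balance (a = ammonium sulfate, b = product B):
N: 0.21·a + 0.18·b = 80.84
K₂O: 0·a + 0.285·b = 85.9
Solving simultaneously: a = 126.607, b = 301.404.

126.6 kg ammonium sulfate, 301.4 kg product B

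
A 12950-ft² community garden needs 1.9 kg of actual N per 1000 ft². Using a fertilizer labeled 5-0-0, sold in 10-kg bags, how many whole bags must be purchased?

Product per 1000 ft² = 1.9 / 5% = 38 kg.
Total product = 38 × 12950 / 1000 = 492.1 kg.
Bags = ⌈492.1 / 10⌉ = 50.

50 bags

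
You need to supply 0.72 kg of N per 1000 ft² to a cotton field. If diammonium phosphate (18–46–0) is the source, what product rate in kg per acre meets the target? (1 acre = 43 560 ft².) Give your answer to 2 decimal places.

Product per 1000 ft² = 0.72 / 18% = 4 kg.
Convert to per acre: 4 × 43.56 = 174.24 kg.

174.24 kg of product per acre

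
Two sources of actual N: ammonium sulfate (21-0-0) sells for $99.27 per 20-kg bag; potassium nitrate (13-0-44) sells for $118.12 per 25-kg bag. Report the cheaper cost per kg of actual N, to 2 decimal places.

$23.64 per kg N (ammonium sulfate)

ammonium sulfate: N per bag = 20 × 21% = 4.2 kg; cost = 99.27 / 4.2 = $23.6357/kg N.
potassium nitrate: N per bag = 25 × 13% = 3.25 kg; cost = 118.12 / 3.25 = $36.3446/kg N.
ammonium sulfate is cheaper.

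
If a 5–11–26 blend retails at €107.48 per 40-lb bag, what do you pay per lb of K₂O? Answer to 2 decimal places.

€10.33 per lb K₂O

K₂O in bag = 40 × 26% = 10.4 lb.
Cost per lb K₂O = €107.48 / 10.4 = €10.3346.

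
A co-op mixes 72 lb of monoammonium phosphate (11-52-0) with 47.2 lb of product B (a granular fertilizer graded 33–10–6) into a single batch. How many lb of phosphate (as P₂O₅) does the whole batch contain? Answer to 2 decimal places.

42.16 lb P₂O₅

P₂O₅ mass = 52%×72 + 10%×47.2 = 42.16 lb.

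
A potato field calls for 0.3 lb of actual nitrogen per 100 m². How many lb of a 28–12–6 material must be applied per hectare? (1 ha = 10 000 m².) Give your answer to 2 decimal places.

Product per 100 m² = 0.3 / 28% = 1.07143 lb.
Convert to per hectare: 1.07143 × 100 = 107.143 lb.

107.14 lb of product per hectare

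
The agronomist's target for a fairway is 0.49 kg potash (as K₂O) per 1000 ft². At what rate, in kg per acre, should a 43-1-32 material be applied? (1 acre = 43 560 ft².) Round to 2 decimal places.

Product per 1000 ft² = 0.49 / 32% = 1.53125 kg.
Convert to per acre: 1.53125 × 43.56 = 66.7013 kg.

66.70 kg of product per acre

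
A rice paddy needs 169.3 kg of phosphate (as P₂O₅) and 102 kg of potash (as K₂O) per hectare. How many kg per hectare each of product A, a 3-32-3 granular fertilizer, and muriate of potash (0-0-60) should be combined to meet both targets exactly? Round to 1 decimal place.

Per-hectare balance (a = product A, b = muriate of potash):
P₂O₅: 0.32·a + 0·b = 169.3
K₂O: 0.03·a + 0.6·b = 102
Eliminate a: (row1) − 0.32/0.03·(row2) → -6.4·b = -918.7, so b = 143.547.
Back-substitute: a = (169.3 − 0·143.547) / 0.32 = 529.062.

529.1 kg product A, 143.5 kg muriate of potash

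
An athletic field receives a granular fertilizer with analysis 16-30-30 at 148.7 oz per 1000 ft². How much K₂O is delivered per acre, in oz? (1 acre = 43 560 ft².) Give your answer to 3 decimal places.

1943.212 oz K₂O per acre

K₂O per 1000 ft² = 148.7 × 30% = 44.61 oz.
Convert to per acre: 44.61 × 43.56 = 1943.2116 oz.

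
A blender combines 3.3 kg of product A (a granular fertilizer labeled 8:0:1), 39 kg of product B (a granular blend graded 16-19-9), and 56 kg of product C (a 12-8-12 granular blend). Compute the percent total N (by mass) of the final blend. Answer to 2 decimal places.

Total mass = 3.3 + 39 + 56 = 98.3 kg.
N mass = 8%×3.3 + 16%×39 + 12%×56 = 13.224 kg.
% N = 13.224 / 98.3 = 13.4527%.

13.45% N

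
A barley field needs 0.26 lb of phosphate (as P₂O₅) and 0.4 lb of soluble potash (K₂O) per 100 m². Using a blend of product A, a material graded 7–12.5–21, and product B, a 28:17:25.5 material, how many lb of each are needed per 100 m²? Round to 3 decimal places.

With a, b = lb per 100 m² of product A and product B:
P₂O₅: 0.125·a + 0.17·b = 0.26
K₂O: 0.21·a + 0.255·b = 0.4
Eliminate a: (row1) − 0.125/0.21·(row2) → 0.0182143·b = 0.0219048, so b = 1.20261.
Back-substitute: a = (0.26 − 0.17·1.20261) / 0.125 = 0.444444.

0.444 lb product A, 1.203 lb product B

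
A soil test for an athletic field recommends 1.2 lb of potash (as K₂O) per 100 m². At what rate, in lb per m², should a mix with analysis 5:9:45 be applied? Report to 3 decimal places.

Product per 100 m² = 1.2 / 45% = 2.66667 lb.
Convert to per m²: 2.66667 × 0.01 = 0.0266667 lb.

0.027 lb of product per sq m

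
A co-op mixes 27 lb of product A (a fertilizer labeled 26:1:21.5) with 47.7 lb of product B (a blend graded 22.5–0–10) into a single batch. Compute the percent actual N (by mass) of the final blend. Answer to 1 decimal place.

Total mass = 27 + 47.7 = 74.7 lb.
N mass = 26%×27 + 22.5%×47.7 = 17.7525 lb.
% N = 17.7525 / 74.7 = 23.7651%.

23.8% N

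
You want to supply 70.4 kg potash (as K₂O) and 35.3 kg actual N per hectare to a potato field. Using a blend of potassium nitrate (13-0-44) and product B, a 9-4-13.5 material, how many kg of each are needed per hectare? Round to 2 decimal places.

71.22 kg potassium nitrate, 289.34 kg product B

Per-hectare balance (a = potassium nitrate, b = product B):
K₂O: 0.44·a + 0.135·b = 70.4
N: 0.13·a + 0.09·b = 35.3
Eliminate b: (row1) − 0.135/0.09·(row2) → 0.245·a = 17.45, so a = 71.2245.
Then b = (35.3 − 0.13·71.2245) / 0.09 = 289.342.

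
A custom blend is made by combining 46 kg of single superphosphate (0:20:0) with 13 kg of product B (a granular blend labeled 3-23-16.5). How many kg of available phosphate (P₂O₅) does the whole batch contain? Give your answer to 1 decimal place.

12.2 kg P₂O₅

P₂O₅ mass = 20%×46 + 23%×13 = 12.19 kg.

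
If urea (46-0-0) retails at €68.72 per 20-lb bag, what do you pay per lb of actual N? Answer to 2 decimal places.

N in bag = 20 × 46% = 9.2 lb.
Cost per lb N = €68.72 / 9.2 = €7.4696.

€7.47 per lb N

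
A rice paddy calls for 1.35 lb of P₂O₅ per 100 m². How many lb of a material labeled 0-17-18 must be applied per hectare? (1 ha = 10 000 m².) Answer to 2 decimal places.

794.12 lb of product per hectare

Product per 100 m² = 1.35 / 17% = 7.94118 lb.
Convert to per hectare: 7.94118 × 100 = 794.118 lb.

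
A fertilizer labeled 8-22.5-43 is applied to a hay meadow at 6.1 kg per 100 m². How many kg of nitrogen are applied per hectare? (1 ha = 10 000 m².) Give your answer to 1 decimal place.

nitrogen per 100 m² = 6.1 × 8% = 0.488 kg.
Convert to per hectare: 0.488 × 100 = 48.8 kg.

48.8 kg N per hectare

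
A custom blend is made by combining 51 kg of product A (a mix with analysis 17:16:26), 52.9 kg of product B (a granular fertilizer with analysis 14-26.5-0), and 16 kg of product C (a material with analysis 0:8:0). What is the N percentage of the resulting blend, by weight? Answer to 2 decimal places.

Total mass = 51 + 52.9 + 16 = 119.9 kg.
N mass = 17%×51 + 14%×52.9 + 0%×16 = 16.076 kg.
% N = 16.076 / 119.9 = 13.4078%.

13.41% N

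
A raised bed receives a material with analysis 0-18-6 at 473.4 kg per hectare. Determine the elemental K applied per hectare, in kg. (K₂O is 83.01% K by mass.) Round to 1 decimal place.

23.6 kg K per hectare

K₂O per hectare = 473.4 × 6% = 28.404 kg.
Elemental K = 28.404 × 0.8301 = 23.5782 kg per hectare.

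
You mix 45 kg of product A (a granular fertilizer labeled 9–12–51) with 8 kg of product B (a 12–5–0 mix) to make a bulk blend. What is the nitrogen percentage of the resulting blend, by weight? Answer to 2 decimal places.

Total mass = 45 + 8 = 53 kg.
N mass = 9%×45 + 12%×8 = 5.01 kg.
% N = 5.01 / 53 = 9.45283%.

9.45% N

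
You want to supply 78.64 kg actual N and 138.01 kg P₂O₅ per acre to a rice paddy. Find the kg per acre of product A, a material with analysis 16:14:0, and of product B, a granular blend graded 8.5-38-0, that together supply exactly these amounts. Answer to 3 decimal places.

371.214 kg product A, 226.421 kg product B

With a, b = kg per acre of product A and product B:
N: 0.16·a + 0.085·b = 78.64
P₂O₅: 0.14·a + 0.38·b = 138.01
From row1: a = (78.64 − 0.085·b) / 0.16.
Into row2: 0.14·(78.64 − 0.085·b)/0.16 + 0.38·b = 138.01 → b = 226.4213, a = 371.2137.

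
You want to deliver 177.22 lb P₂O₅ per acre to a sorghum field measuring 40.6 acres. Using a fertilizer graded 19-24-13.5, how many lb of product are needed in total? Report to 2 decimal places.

Product per acre = 177.22 / 24% = 738.417 lb.
Total product = 738.417 × 40.6 = 29979.717 lb.

29979.72 lb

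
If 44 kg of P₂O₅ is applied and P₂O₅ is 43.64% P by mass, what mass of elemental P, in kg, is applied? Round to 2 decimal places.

19.20 kg P

P = 44 × 0.4364 = 19.2016 kg.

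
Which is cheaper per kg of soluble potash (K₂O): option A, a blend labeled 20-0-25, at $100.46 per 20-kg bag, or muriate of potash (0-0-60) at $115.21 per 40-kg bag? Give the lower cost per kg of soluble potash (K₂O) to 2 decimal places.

$4.80 per kg K₂O (muriate of potash)

option A: K₂O per bag = 20 × 25% = 5 kg; cost = 100.46 / 5 = $20.0920/kg K₂O.
muriate of potash: K₂O per bag = 40 × 60% = 24 kg; cost = 115.21 / 24 = $4.8004/kg K₂O.
muriate of potash is cheaper.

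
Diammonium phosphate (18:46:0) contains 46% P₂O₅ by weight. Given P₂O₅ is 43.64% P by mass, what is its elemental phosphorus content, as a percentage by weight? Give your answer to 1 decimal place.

20.1% P

%P = 46 × 0.4364 = 20.0744%.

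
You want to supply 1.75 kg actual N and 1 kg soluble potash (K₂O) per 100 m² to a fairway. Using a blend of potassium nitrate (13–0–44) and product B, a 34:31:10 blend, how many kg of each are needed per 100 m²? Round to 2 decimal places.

1.21 kg potassium nitrate, 4.69 kg product B

Per-100 m² balance (a = potassium nitrate, b = product B):
N: 0.13·a + 0.34·b = 1.75
K₂O: 0.44·a + 0.1·b = 1
From row1: a = (1.75 − 0.34·b) / 0.13.
Into row2: 0.44·(1.75 − 0.34·b)/0.13 + 0.1·b = 1 → b = 4.68521, a = 1.20791.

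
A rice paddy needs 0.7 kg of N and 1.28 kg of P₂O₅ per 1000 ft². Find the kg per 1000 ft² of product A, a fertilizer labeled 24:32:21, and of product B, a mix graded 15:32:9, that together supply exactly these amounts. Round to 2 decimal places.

1.11 kg product A, 2.89 kg product B

Let a = kg of product A, b = kg of product B (per 1000 ft²).
N: 0.24·a + 0.15·b = 0.7
P₂O₅: 0.32·a + 0.32·b = 1.28
Solving simultaneously: a = 1.11111, b = 2.88889.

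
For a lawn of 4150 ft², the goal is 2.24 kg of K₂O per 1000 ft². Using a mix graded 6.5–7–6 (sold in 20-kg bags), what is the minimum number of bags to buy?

8 bags

Product per 1000 ft² = 2.24 / 6% = 37.3333 kg.
Total product = 37.3333 × 4150 / 1000 = 154.933 kg.
Bags = ⌈154.933 / 20⌉ = 8.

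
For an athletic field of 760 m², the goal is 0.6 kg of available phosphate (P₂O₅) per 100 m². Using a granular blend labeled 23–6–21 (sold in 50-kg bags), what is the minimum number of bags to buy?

Product per 100 m² = 0.6 / 6% = 10 kg.
Total product = 10 × 760 / 100 = 76 kg.
Bags = ⌈76 / 50⌉ = 2.

2 bags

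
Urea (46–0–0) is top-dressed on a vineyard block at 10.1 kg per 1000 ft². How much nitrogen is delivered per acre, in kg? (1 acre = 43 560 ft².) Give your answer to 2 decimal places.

202.38 kg N per acre

nitrogen per 1000 ft² = 10.1 × 46% = 4.646 kg.
Convert to per acre: 4.646 × 43.56 = 202.3798 kg.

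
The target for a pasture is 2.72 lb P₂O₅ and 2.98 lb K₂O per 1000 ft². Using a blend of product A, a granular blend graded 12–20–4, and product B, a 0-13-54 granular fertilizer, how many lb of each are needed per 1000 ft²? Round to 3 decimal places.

10.519 lb product A, 4.739 lb product B

With a, b = lb per 1000 ft² of product A and product B:
P₂O₅: 0.2·a + 0.13·b = 2.72
K₂O: 0.04·a + 0.54·b = 2.98
Eliminate b: (row1) − 0.13/0.54·(row2) → 0.19037·a = 2.00259, so a = 10.51946.
Then b = (2.98 − 0.04·10.51946) / 0.54 = 4.7393.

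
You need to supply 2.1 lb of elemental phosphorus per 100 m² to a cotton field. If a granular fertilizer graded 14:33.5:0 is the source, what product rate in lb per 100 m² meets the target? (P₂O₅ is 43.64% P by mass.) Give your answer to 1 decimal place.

As P₂O₅: 2.1 / 0.4364 = 4.8121 lb per 100 m².
Product per 100 m² = 4.8121 / 33.5% = 14.3645 lb.

14.4 lb of product per hundred sq m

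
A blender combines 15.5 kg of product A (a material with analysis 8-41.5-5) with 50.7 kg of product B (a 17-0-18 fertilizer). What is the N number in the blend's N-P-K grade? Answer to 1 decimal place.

14.9% N

Total mass = 15.5 + 50.7 = 66.2 kg.
N mass = 8%×15.5 + 17%×50.7 = 9.859 kg.
% N = 9.859 / 66.2 = 14.8927%.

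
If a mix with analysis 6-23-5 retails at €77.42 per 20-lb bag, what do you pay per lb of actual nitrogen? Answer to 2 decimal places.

€64.52 per lb N

N in bag = 20 × 6% = 1.2 lb.
Cost per lb N = €77.42 / 1.2 = €64.5167.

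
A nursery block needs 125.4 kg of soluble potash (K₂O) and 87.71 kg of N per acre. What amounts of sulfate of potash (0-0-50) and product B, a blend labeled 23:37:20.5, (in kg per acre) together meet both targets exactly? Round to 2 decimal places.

94.45 kg sulfate of potash, 381.35 kg product B

With a, b = kg per acre of sulfate of potash and product B:
K₂O: 0.5·a + 0.205·b = 125.4
N: 0·a + 0.23·b = 87.71
Solving simultaneously: a = 94.4474, b = 381.348.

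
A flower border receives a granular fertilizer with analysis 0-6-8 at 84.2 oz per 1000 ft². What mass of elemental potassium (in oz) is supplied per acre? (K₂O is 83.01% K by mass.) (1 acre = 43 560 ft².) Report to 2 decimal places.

243.57 oz K per acre

K₂O per 1000 ft² = 84.2 × 8% = 6.736 oz.
Elemental K = 6.736 × 0.8301 = 5.59155 oz per 1000 ft².
Convert to per acre: 5.59155 × 43.56 = 243.568 oz.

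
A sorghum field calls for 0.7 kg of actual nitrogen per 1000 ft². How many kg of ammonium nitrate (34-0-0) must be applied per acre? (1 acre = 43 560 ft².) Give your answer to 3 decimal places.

89.682 kg of product per acre

Product per 1000 ft² = 0.7 / 34% = 2.05882 kg.
Convert to per acre: 2.05882 × 43.56 = 89.6824 kg.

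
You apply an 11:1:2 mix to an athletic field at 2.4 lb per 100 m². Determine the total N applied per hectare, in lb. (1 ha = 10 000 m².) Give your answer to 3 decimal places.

nitrogen per 100 m² = 2.4 × 11% = 0.264 lb.
Convert to per hectare: 0.264 × 100 = 26.4 lb.

26.400 lb N per hectare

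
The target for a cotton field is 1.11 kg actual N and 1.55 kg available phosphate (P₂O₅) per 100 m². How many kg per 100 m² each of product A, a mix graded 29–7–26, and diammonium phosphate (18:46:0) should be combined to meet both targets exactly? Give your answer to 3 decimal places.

1.917 kg product A, 3.078 kg diammonium phosphate

Let a = kg of product A, b = kg of diammonium phosphate (per 100 m²).
N: 0.29·a + 0.18·b = 1.11
P₂O₅: 0.07·a + 0.46·b = 1.55
Eliminate b: (row1) − 0.18/0.46·(row2) → 0.262609·a = 0.503478, so a = 1.91722.
Then b = (1.55 − 0.07·1.91722) / 0.46 = 3.07781.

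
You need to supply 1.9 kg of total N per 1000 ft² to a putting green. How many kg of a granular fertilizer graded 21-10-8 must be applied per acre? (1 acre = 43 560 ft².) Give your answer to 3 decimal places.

Product per 1000 ft² = 1.9 / 21% = 9.04762 kg.
Convert to per acre: 9.04762 × 43.56 = 394.1143 kg.

394.114 kg of product per acre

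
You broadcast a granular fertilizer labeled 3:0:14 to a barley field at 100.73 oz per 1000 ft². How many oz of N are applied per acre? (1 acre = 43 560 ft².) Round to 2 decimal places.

131.63 oz N per acre

nitrogen per 1000 ft² = 100.73 × 3% = 3.0219 oz.
Convert to per acre: 3.0219 × 43.56 = 131.634 oz.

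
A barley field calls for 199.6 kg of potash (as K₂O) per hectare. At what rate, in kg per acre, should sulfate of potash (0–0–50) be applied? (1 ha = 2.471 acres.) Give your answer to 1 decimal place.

Product per hectare = 199.6 / 50% = 399.2 kg.
Convert to per acre: 399.2 × 0.404694 = 161.554 kg.

161.6 kg of product per acre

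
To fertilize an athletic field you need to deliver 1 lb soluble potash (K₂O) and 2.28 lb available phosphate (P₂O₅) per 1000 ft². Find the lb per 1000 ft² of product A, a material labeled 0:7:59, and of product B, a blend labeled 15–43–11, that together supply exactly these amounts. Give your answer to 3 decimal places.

0.728 lb product A, 5.184 lb product B

Let a = lb of product A, b = lb of product B (per 1000 ft²).
K₂O: 0.59·a + 0.11·b = 1
P₂O₅: 0.07·a + 0.43·b = 2.28
From row1: a = (1 − 0.11·b) / 0.59.
Into row2: 0.07·(1 − 0.11·b)/0.59 + 0.43·b = 2.28 → b = 5.18374, a = 0.728455.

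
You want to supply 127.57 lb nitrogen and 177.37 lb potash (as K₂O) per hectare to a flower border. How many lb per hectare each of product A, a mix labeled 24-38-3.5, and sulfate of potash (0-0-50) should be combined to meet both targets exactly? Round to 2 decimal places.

531.54 lb product A, 317.53 lb sulfate of potash

Let a = lb of product A, b = lb of sulfate of potash (per hectare).
N: 0.24·a + 0·b = 127.57
K₂O: 0.035·a + 0.5·b = 177.37
Eliminate a: (row1) − 0.24/0.035·(row2) → -3.42857·b = -1088.68, so b = 317.532.
Back-substitute: a = (127.57 − 0·317.532) / 0.24 = 531.542.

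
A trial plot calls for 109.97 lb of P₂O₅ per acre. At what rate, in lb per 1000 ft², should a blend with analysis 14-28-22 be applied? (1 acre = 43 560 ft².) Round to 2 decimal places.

Product per acre = 109.97 / 28% = 392.75 lb.
Convert to per 1000 ft²: 392.75 × 0.0229568 = 9.0163 lb.

9.02 lb of product per thousand sq ft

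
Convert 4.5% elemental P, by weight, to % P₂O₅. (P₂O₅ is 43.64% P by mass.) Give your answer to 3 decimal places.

%P₂O₅ = 4.5 / 0.4364 = 10.3116%.

10.312% P₂O₅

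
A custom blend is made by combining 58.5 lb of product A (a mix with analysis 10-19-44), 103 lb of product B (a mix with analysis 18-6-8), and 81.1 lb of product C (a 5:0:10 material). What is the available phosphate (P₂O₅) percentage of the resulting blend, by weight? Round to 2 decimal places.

7.13% P₂O₅

Total mass = 58.5 + 103 + 81.1 = 242.6 lb.
P₂O₅ mass = 19%×58.5 + 6%×103 + 0%×81.1 = 17.295 lb.
% P₂O₅ = 17.295 / 242.6 = 7.12902%.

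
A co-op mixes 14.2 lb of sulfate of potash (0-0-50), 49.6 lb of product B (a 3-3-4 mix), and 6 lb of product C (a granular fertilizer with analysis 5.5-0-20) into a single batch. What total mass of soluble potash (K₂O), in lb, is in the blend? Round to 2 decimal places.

K₂O mass = 50%×14.2 + 4%×49.6 + 20%×6 = 10.284 lb.

10.28 lb K₂O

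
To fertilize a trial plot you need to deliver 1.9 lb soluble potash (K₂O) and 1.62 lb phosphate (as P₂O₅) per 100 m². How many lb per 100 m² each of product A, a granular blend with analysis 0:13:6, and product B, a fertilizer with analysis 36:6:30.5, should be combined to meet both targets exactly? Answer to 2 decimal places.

With a, b = lb per 100 m² of product A and product B:
K₂O: 0.06·a + 0.305·b = 1.9
P₂O₅: 0.13·a + 0.06·b = 1.62
Eliminate b: (row1) − 0.305/0.06·(row2) → -0.600833·a = -6.335, so a = 10.5437.
Then b = (1.62 − 0.13·10.5437) / 0.06 = 4.15534.

10.54 lb product A, 4.16 lb product B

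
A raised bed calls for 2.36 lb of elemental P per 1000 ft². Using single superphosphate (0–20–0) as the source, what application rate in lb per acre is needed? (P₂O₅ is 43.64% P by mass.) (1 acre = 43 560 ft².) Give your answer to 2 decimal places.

1177.84 lb of product per acre

As P₂O₅: 2.36 / 0.4364 = 5.40788 lb per 1000 ft².
Product per 1000 ft² = 5.40788 / 20% = 27.0394 lb.
Convert to per acre: 27.0394 × 43.56 = 1177.837 lb.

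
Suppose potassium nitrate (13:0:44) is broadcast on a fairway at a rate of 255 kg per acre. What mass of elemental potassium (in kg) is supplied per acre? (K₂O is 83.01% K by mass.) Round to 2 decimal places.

93.14 kg K per acre

K₂O per acre = 255 × 44% = 112.2 kg.
Elemental K = 112.2 × 0.8301 = 93.1372 kg per acre.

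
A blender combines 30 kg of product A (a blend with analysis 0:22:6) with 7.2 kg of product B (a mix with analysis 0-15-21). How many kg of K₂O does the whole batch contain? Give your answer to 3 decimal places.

3.312 kg K₂O

K₂O mass = 6%×30 + 21%×7.2 = 3.312 kg.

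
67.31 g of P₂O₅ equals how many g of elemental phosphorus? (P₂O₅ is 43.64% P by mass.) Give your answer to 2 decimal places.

P = 67.31 × 0.4364 = 29.3741 g.

29.37 g P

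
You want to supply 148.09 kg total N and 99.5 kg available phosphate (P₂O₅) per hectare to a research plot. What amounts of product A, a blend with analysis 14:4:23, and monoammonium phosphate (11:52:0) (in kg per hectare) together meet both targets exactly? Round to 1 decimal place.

Per-hectare balance (a = product A, b = monoammonium phosphate):
N: 0.14·a + 0.11·b = 148.09
P₂O₅: 0.04·a + 0.52·b = 99.5
Solving simultaneously: a = 965.816, b = 117.053.

965.8 kg product A, 117.1 kg monoammonium phosphate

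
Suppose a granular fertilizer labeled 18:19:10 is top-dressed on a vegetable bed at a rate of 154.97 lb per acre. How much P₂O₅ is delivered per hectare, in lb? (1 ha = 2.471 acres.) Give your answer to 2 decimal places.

72.76 lb P₂O₅ per hectare

P₂O₅ per acre = 154.97 × 19% = 29.4443 lb.
Convert to per hectare: 29.4443 × 2.471 = 72.7569 lb.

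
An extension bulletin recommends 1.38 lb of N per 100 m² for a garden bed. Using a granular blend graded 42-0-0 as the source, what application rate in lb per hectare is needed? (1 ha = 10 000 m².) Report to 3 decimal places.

328.571 lb of product per hectare

Product per 100 m² = 1.38 / 42% = 3.28571 lb.
Convert to per hectare: 3.28571 × 100 = 328.5714 lb.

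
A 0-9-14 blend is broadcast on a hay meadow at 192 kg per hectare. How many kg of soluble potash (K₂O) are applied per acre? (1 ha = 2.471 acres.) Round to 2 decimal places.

K₂O per hectare = 192 × 14% = 26.88 kg.
Convert to per acre: 26.88 × 0.404694 = 10.8782 kg.

10.88 kg K₂O per acre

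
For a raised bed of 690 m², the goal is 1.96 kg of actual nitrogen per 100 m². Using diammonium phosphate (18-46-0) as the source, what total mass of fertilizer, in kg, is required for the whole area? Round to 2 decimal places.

75.13 kg

Product per 100 m² = 1.96 / 18% = 10.8889 kg.
Total product = 10.8889 × 690 / 100 = 75.1333 kg.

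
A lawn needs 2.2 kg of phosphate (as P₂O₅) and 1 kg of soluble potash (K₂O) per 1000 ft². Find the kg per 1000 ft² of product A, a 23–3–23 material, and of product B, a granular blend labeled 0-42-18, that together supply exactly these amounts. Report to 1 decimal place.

Let a = kg of product A, b = kg of product B (per 1000 ft²).
P₂O₅: 0.03·a + 0.42·b = 2.2
K₂O: 0.23·a + 0.18·b = 1
From row1: a = (2.2 − 0.42·b) / 0.03.
Into row2: 0.23·(2.2 − 0.42·b)/0.03 + 0.18·b = 1 → b = 5.2193, a = 0.263158.

0.3 kg product A, 5.2 kg product B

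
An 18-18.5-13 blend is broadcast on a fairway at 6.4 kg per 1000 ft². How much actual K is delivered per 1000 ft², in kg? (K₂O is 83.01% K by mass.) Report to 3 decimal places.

0.691 kg K per thousand sq ft

K₂O per 1000 ft² = 6.4 × 13% = 0.832 kg.
Elemental K = 0.832 × 0.8301 = 0.690643 kg per 1000 ft².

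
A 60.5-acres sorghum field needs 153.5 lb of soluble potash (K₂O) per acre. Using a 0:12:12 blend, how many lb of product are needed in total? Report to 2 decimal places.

Product per acre = 153.5 / 12% = 1279.17 lb.
Total product = 1279.17 × 60.5 = 77389.583 lb.

77389.58 lb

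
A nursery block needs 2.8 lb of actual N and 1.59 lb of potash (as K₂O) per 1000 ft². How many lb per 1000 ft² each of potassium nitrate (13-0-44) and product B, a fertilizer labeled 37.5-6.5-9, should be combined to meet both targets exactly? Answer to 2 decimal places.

With a, b = lb per 1000 ft² of potassium nitrate and product B:
N: 0.13·a + 0.375·b = 2.8
K₂O: 0.44·a + 0.09·b = 1.59
Eliminate b: (row1) − 0.375/0.09·(row2) → -1.70333·a = -3.825, so a = 2.2456.
Then b = (1.59 − 0.44·2.2456) / 0.09 = 6.68819.

2.25 lb potassium nitrate, 6.69 lb product B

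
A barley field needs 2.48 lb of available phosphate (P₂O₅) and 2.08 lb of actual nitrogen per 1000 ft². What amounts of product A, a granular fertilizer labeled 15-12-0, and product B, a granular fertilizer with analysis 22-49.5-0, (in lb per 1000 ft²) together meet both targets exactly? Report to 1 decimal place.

10.1 lb product A, 2.6 lb product B

Let a = lb of product A, b = lb of product B (per 1000 ft²).
P₂O₅: 0.12·a + 0.495·b = 2.48
N: 0.15·a + 0.22·b = 2.08
Eliminate a: (row1) − 0.12/0.15·(row2) → 0.319·b = 0.816, so b = 2.55799.
Back-substitute: a = (2.48 − 0.495·2.55799) / 0.12 = 10.1149.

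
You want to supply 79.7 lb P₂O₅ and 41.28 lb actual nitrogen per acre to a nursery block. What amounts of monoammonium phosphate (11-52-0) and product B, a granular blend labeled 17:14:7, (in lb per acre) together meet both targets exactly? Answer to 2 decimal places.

106.44 lb monoammonium phosphate, 173.95 lb product B

Per-acre balance (a = monoammonium phosphate, b = product B):
P₂O₅: 0.52·a + 0.14·b = 79.7
N: 0.11·a + 0.17·b = 41.28
Eliminate b: (row1) − 0.14/0.17·(row2) → 0.429412·a = 45.7047, so a = 106.436.
Then b = (41.28 − 0.11·106.436) / 0.17 = 173.953.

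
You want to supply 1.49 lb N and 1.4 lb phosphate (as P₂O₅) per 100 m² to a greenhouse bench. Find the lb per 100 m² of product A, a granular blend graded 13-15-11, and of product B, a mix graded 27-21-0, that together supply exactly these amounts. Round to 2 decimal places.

4.93 lb product A, 3.14 lb product B

Let a = lb of product A, b = lb of product B (per 100 m²).
N: 0.13·a + 0.27·b = 1.49
P₂O₅: 0.15·a + 0.21·b = 1.4
Eliminate b: (row1) − 0.27/0.21·(row2) → -0.0628571·a = -0.31, so a = 4.93182.
Then b = (1.4 − 0.15·4.93182) / 0.21 = 3.14394.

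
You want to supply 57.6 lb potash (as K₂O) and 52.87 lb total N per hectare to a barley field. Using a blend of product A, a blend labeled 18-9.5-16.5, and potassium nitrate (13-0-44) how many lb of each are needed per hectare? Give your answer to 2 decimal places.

Let a = lb of product A, b = lb of potassium nitrate (per hectare).
K₂O: 0.165·a + 0.44·b = 57.6
N: 0.18·a + 0.13·b = 52.87
Eliminate a: (row1) − 0.165/0.18·(row2) → 0.320833·b = 9.13583, so b = 28.4753.
Back-substitute: a = (57.6 − 0.44·28.4753) / 0.165 = 273.157.

273.16 lb product A, 28.48 lb potassium nitrate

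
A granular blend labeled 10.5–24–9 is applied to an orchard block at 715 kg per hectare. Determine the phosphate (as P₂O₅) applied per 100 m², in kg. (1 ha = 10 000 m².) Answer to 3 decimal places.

P₂O₅ per hectare = 715 × 24% = 171.6 kg.
Convert to per 100 m²: 171.6 × 0.01 = 1.716 kg.

1.716 kg P₂O₅ per hundred sq m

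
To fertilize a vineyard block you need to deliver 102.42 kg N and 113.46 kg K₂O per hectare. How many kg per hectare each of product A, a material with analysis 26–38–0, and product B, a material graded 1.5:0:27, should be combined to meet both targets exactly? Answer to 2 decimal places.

With a, b = kg per hectare of product A and product B:
N: 0.26·a + 0.015·b = 102.42
K₂O: 0·a + 0.27·b = 113.46
Solving simultaneously: a = 369.679, b = 420.222.

369.68 kg product A, 420.22 kg product B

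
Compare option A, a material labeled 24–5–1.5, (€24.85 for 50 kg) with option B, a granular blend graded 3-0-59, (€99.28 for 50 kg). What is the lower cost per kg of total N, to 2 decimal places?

€2.07 per kg N (option A)

option A: N per bag = 50 × 24% = 12 kg; cost = 24.85 / 12 = €2.0708/kg N.
option B: N per bag = 50 × 3% = 1.5 kg; cost = 99.28 / 1.5 = €66.1867/kg N.
option A is cheaper.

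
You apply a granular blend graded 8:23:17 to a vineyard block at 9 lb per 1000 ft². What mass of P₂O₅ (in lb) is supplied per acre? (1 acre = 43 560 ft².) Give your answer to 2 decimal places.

P₂O₅ per 1000 ft² = 9 × 23% = 2.07 lb.
Convert to per acre: 2.07 × 43.56 = 90.1692 lb.

90.17 lb P₂O₅ per acre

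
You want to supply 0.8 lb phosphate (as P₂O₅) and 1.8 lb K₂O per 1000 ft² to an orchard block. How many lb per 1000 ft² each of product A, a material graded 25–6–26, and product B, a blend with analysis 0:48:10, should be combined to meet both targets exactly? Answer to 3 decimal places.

With a, b = lb per 1000 ft² of product A and product B:
P₂O₅: 0.06·a + 0.48·b = 0.8
K₂O: 0.26·a + 0.1·b = 1.8
Eliminate a: (row1) − 0.06/0.26·(row2) → 0.456923·b = 0.384615, so b = 0.841751.
Back-substitute: a = (0.8 − 0.48·0.841751) / 0.06 = 6.59933.

6.599 lb product A, 0.842 lb product B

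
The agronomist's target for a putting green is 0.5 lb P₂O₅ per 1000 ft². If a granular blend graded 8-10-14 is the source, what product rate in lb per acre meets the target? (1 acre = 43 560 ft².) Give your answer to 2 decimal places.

217.80 lb of product per acre

Product per 1000 ft² = 0.5 / 10% = 5 lb.
Convert to per acre: 5 × 43.56 = 217.8 lb.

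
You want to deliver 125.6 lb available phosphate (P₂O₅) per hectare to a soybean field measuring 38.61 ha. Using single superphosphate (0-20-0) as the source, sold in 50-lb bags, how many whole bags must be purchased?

Product per hectare = 125.6 / 20% = 628 lb.
Total product = 628 × 38.61 = 24247.1 lb.
Bags = ⌈24247.1 / 50⌉ = 485.

485 bags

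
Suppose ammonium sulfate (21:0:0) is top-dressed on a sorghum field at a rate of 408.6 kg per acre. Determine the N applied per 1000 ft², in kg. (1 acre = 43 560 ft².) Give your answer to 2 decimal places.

nitrogen per acre = 408.6 × 21% = 85.806 kg.
Convert to per 1000 ft²: 85.806 × 0.0229568 = 1.96983 kg.

1.97 kg N per thousand sq ft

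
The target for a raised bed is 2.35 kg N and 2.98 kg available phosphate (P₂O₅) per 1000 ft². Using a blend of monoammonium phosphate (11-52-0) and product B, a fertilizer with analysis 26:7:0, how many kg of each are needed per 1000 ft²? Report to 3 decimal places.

4.787 kg monoammonium phosphate, 7.013 kg product B

With a, b = kg per 1000 ft² of monoammonium phosphate and product B:
N: 0.11·a + 0.26·b = 2.35
P₂O₅: 0.52·a + 0.07·b = 2.98
From row1: a = (2.35 − 0.26·b) / 0.11.
Into row2: 0.52·(2.35 − 0.26·b)/0.11 + 0.07·b = 2.98 → b = 7.01333, a = 4.78667.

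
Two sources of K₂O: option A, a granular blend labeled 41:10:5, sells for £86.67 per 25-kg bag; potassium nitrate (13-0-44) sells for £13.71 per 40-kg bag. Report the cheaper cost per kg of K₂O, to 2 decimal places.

£0.78 per kg K₂O (potassium nitrate)

option A: K₂O per bag = 25 × 5% = 1.25 kg; cost = 86.67 / 1.25 = £69.3360/kg K₂O.
potassium nitrate: K₂O per bag = 40 × 44% = 17.6 kg; cost = 13.71 / 17.6 = £0.7790/kg K₂O.
potassium nitrate is cheaper.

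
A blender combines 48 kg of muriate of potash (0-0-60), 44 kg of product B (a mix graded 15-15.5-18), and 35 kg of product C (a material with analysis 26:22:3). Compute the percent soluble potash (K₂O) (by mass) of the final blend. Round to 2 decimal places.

29.74% K₂O

Total mass = 48 + 44 + 35 = 127 kg.
K₂O mass = 60%×48 + 18%×44 + 3%×35 = 37.77 kg.
% K₂O = 37.77 / 127 = 29.7402%.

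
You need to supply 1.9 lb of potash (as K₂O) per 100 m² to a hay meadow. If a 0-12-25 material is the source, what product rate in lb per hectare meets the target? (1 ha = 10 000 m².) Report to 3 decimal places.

760.000 lb of product per hectare

Product per 100 m² = 1.9 / 25% = 7.6 lb.
Convert to per hectare: 7.6 × 100 = 760 lb.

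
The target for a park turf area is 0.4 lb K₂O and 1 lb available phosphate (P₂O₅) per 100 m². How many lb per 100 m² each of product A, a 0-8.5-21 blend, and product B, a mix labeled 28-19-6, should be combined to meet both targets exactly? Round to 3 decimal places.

With a, b = lb per 100 m² of product A and product B:
K₂O: 0.21·a + 0.06·b = 0.4
P₂O₅: 0.085·a + 0.19·b = 1
Eliminate b: (row1) − 0.06/0.19·(row2) → 0.183158·a = 0.0842105, so a = 0.45977.
Then b = (1 − 0.085·0.45977) / 0.19 = 5.05747.

0.460 lb product A, 5.057 lb product B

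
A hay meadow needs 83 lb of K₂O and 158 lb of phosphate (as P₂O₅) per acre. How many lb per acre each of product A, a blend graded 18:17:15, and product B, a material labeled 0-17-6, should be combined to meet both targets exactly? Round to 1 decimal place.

With a, b = lb per acre of product A and product B:
K₂O: 0.15·a + 0.06·b = 83
P₂O₅: 0.17·a + 0.17·b = 158
Eliminate b: (row1) − 0.06/0.17·(row2) → 0.09·a = 27.2353, so a = 302.614.
Then b = (158 − 0.17·302.614) / 0.17 = 626.797.

302.6 lb product A, 626.8 lb product B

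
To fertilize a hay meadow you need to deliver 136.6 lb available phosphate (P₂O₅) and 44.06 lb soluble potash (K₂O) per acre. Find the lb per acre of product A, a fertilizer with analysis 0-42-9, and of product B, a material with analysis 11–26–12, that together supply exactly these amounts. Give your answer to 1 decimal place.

Let a = lb of product A, b = lb of product B (per acre).
P₂O₅: 0.42·a + 0.26·b = 136.6
K₂O: 0.09·a + 0.12·b = 44.06
From row1: a = (136.6 − 0.26·b) / 0.42.
Into row2: 0.09·(136.6 − 0.26·b)/0.42 + 0.12·b = 44.06 → b = 230.044, a = 182.83.

182.8 lb product A, 230.0 lb product B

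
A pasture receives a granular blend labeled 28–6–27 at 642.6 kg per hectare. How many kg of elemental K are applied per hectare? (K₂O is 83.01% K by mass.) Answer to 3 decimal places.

144.024 kg K per hectare

K₂O per hectare = 642.6 × 27% = 173.502 kg.
Elemental K = 173.502 × 0.8301 = 144.02401 kg per hectare.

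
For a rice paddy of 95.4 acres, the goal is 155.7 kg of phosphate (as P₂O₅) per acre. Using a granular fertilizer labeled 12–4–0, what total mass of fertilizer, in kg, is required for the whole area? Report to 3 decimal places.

Product per acre = 155.7 / 4% = 3892.5 kg.
Total product = 3892.5 × 95.4 = 371344.5 kg.

371344.500 kg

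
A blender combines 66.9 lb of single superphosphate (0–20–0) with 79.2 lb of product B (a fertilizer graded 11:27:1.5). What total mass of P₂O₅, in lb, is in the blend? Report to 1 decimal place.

34.8 lb P₂O₅

P₂O₅ mass = 20%×66.9 + 27%×79.2 = 34.764 lb.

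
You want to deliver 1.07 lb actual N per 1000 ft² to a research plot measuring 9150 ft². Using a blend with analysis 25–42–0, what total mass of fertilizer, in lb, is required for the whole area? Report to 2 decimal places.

39.16 lb

Product per 1000 ft² = 1.07 / 25% = 4.28 lb.
Total product = 4.28 × 9150 / 1000 = 39.162 lb.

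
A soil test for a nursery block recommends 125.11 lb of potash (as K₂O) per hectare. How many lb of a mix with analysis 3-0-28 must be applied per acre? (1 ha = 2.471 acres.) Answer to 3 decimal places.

Product per hectare = 125.11 / 28% = 446.821 lb.
Convert to per acre: 446.821 × 0.404694 = 180.8262 lb.

180.826 lb of product per acre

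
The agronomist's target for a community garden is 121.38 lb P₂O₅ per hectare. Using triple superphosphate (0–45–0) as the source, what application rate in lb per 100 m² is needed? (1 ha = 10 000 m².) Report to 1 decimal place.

2.7 lb of product per hundred sq m

Product per hectare = 121.38 / 45% = 269.733 lb.
Convert to per 100 m²: 269.733 × 0.01 = 2.69733 lb.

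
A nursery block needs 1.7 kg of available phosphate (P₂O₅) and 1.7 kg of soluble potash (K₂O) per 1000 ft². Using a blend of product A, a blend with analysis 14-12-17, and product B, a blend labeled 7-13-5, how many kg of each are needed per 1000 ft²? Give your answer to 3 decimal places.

8.447 kg product A, 5.280 kg product B

Let a = kg of product A, b = kg of product B (per 1000 ft²).
P₂O₅: 0.12·a + 0.13·b = 1.7
K₂O: 0.17·a + 0.05·b = 1.7
From row1: a = (1.7 − 0.13·b) / 0.12.
Into row2: 0.17·(1.7 − 0.13·b)/0.12 + 0.05·b = 1.7 → b = 5.2795, a = 8.4472.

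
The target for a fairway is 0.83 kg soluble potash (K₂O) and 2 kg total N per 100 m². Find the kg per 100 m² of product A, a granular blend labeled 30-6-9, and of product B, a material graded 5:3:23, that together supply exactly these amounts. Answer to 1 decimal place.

6.5 kg product A, 1.1 kg product B

With a, b = kg per 100 m² of product A and product B:
K₂O: 0.09·a + 0.23·b = 0.83
N: 0.3·a + 0.05·b = 2
Eliminate a: (row1) − 0.09/0.3·(row2) → 0.215·b = 0.23, so b = 1.06977.
Back-substitute: a = (0.83 − 0.23·1.06977) / 0.09 = 6.48837.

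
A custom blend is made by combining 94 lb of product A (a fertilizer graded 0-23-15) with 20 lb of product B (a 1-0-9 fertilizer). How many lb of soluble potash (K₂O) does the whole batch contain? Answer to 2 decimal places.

K₂O mass = 15%×94 + 9%×20 = 15.9 lb.

15.90 lb K₂O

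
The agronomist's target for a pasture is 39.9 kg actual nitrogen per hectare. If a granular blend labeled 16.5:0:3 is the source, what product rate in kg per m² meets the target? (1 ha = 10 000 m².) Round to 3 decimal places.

Product per hectare = 39.9 / 16.5% = 241.818 kg.
Convert to per m²: 241.818 × 0.0001 = 0.0241818 kg.

0.024 kg of product per sq m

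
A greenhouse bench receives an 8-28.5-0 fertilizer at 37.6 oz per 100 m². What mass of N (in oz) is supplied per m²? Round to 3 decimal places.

nitrogen per 100 m² = 37.6 × 8% = 3.008 oz.
Convert to per m²: 3.008 × 0.01 = 0.03008 oz.

0.030 oz N per sq m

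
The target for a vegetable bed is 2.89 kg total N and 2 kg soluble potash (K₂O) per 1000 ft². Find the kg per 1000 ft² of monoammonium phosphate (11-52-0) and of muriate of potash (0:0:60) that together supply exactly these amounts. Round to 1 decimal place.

26.3 kg monoammonium phosphate, 3.3 kg muriate of potash

Per-1000 ft² balance (a = monoammonium phosphate, b = muriate of potash):
N: 0.11·a + 0·b = 2.89
K₂O: 0·a + 0.6·b = 2
Solving simultaneously: a = 26.2727, b = 3.33333.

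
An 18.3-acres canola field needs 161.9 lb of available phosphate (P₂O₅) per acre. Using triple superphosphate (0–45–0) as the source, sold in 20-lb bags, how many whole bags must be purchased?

Product per acre = 161.9 / 45% = 359.778 lb.
Total product = 359.778 × 18.3 = 6583.93 lb.
Bags = ⌈6583.93 / 20⌉ = 330.

330 bags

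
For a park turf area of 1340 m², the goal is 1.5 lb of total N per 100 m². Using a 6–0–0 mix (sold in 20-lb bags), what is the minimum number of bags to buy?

17 bags

Product per 100 m² = 1.5 / 6% = 25 lb.
Total product = 25 × 1340 / 100 = 335 lb.
Bags = ⌈335 / 20⌉ = 17.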